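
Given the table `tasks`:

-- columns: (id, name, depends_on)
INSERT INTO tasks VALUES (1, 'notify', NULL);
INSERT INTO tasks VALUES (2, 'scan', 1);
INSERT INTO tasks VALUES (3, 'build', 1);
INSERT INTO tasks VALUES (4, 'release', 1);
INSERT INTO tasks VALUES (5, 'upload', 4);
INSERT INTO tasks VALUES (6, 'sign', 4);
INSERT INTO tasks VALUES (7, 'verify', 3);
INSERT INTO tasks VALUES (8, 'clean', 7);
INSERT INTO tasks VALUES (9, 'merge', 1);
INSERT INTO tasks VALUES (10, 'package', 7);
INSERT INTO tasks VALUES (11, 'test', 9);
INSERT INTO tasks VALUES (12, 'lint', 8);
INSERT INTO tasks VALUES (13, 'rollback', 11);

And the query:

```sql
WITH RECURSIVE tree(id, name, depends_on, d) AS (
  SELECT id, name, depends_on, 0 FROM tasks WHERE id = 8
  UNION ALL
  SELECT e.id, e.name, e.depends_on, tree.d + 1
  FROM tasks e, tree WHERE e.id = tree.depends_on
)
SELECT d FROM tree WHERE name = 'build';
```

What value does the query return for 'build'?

2

Base: id=8 (clean), depends_on=7, d 0.
Iteration 1: join on id=7 -> verify (id 7, depends_on=3, d 1).
Iteration 2: join on id=3 -> build (id 3, depends_on=1, d 2).
Iteration 3: join on id=1 -> notify (id 1, depends_on=NULL, d 3).
Iteration 4: depends_on is NULL; no match; recursion stops.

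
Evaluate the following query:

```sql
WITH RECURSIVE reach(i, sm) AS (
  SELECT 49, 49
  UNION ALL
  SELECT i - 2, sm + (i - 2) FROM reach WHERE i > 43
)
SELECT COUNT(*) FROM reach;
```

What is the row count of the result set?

Base: i=49, sm=49.
Iteration 1: 49 > 43 holds -> i = 49 - 2 = 47, sm = 49 + 47 = 96.
Iteration 2: 47 > 43 holds -> i = 47 - 2 = 45, sm = 96 + 45 = 141.
Iteration 3: 45 > 43 holds -> i = 45 - 2 = 43, sm = 141 + 43 = 184.
Iteration 4: 43 > 43 fails; recursion stops.
Total rows emitted: 4.

4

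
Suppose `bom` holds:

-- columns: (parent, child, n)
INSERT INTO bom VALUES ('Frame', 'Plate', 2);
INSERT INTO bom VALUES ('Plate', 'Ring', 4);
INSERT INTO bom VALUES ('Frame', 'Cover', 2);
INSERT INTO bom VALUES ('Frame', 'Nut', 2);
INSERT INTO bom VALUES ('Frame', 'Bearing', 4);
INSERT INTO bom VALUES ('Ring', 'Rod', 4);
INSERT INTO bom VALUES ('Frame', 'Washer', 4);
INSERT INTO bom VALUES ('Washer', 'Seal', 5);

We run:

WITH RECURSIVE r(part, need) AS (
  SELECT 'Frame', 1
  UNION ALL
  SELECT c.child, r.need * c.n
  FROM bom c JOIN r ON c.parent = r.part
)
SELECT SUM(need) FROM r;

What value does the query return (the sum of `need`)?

Base: (Frame, need=1).
Iteration 1: components of {Frame} -> Bearing = 1*4 = 4, Cover = 1*2 = 2, Nut = 1*2 = 2, Plate = 1*2 = 2, Washer = 1*4 = 4.
Iteration 2: components of {Bearing,Cover,Nut,Plate,Washer} -> Ring = 2*4 = 8, Seal = 4*5 = 20.
Iteration 3: components of {Ring,Seal} -> Rod = 8*4 = 32.
Iteration 4: no further components; recursion stops.
SUM(need) = 1 + 2 + 2 + 2 + 4 + 4 + 8 + 20 + 32 = 75.

75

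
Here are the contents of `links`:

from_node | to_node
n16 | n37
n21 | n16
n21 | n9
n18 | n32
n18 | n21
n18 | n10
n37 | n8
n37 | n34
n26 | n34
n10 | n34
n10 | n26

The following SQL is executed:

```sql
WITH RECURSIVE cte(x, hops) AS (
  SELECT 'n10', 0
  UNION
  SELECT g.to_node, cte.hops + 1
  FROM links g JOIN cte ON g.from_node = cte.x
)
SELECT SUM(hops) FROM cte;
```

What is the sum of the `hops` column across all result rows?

Base: (n10, hops=0).
Iteration 1: edges from {n10} -> (n26, hops=1), (n34, hops=1).
Iteration 2: edges from {n26,n34} -> (n34, hops=2).
Iteration 3: no outgoing edges from {n34}; recursion stops.
SUM(hops) = 0 + 1 + 1 + 2 = 4.

4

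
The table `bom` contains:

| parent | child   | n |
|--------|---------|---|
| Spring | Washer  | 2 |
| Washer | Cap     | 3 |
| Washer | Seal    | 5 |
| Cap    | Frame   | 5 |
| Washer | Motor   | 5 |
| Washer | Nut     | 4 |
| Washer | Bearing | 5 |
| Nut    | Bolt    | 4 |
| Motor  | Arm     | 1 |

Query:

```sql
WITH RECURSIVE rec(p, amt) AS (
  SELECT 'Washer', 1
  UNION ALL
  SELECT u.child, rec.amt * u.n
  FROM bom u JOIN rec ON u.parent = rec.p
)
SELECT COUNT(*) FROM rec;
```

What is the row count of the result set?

Base: (Washer, amt=1).
Iteration 1: components of {Washer} -> Bearing = 1*5 = 5, Cap = 1*3 = 3, Motor = 1*5 = 5, Nut = 1*4 = 4, Seal = 1*5 = 5.
Iteration 2: components of {Bearing,Cap,Motor,Nut,Seal} -> Arm = 5*1 = 5, Bolt = 4*4 = 16, Frame = 3*5 = 15.
Iteration 3: no further components; recursion stops.
Total rows emitted: 9.

9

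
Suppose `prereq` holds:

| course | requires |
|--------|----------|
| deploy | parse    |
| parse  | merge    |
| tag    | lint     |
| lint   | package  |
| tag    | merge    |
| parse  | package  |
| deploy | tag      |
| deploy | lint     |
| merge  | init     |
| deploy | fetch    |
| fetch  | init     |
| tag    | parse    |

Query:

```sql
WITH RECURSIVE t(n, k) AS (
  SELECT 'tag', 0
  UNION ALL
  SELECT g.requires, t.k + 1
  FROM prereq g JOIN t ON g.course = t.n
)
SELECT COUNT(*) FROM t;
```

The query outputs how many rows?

Base: (tag, k=0).
Iteration 1: edges from {tag} -> (lint, k=1), (merge, k=1), (parse, k=1).
Iteration 2: edges from {lint,merge,parse} -> (init, k=2), (merge, k=2), (package, k=2) x2. [UNION ALL keeps all 4 new rows, including repeats]
Iteration 3: edges from {init,merge,package} -> (init, k=3).
Iteration 4: no outgoing edges from {init}; recursion stops.
Total rows emitted: 9.

9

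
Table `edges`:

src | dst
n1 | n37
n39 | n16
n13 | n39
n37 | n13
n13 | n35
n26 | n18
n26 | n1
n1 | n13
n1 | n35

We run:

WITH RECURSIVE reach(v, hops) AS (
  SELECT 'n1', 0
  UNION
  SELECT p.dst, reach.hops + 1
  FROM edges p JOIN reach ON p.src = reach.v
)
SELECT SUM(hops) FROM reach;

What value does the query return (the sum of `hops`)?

Base: (n1, hops=0).
Iteration 1: edges from {n1} -> (n13, hops=1), (n35, hops=1), (n37, hops=1).
Iteration 2: edges from {n13,n35,n37} -> (n13, hops=2), (n35, hops=2), (n39, hops=2).
Iteration 3: edges from {n13,n35,n39} -> (n16, hops=3), (n35, hops=3), (n39, hops=3).
Iteration 4: edges from {n16,n35,n39} -> (n16, hops=4).
Iteration 5: no outgoing edges from {n16}; recursion stops.
SUM(hops) = 0 + 1 + 1 + 1 + 2 + 2 + 2 + 3 + 3 + 3 + 4 = 22.

22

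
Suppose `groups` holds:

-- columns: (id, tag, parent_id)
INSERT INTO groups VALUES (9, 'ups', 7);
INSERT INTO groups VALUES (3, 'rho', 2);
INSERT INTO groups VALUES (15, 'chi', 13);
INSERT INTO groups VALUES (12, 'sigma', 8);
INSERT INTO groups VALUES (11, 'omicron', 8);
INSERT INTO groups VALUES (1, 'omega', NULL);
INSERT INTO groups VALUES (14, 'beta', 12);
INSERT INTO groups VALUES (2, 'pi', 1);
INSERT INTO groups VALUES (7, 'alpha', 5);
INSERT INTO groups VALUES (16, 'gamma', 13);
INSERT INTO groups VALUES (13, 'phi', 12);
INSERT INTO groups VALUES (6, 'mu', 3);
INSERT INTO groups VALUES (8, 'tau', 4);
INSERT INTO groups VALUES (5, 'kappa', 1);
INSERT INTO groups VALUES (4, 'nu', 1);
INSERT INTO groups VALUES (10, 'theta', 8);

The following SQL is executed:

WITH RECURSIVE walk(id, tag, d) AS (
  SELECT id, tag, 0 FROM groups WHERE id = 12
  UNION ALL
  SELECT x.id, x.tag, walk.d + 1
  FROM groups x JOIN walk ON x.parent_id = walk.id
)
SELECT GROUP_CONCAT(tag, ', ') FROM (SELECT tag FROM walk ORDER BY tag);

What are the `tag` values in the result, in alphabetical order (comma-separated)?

beta, chi, gamma, phi, sigma

Base: id=12 (sigma) at d 0.
Iteration 1: rows with parent_id in {12} -> phi (id 13, d 1), beta (id 14, d 1).
Iteration 2: rows with parent_id in {13,14} -> chi (id 15, d 2), gamma (id 16, d 2).
Iteration 3: no rows with parent_id in {15,16}; recursion stops.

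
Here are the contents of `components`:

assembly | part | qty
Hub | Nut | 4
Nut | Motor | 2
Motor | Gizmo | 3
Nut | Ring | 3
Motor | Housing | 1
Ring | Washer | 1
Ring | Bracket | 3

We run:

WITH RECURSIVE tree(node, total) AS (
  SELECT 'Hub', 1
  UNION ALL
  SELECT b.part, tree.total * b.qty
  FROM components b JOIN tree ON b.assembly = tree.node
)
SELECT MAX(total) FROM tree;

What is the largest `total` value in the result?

Base: (Hub, total=1).
Iteration 1: components of {Hub} -> Nut = 1*4 = 4.
Iteration 2: components of {Nut} -> Motor = 4*2 = 8, Ring = 4*3 = 12.
Iteration 3: components of {Motor,Ring} -> Bracket = 12*3 = 36, Gizmo = 8*3 = 24, Housing = 8*1 = 8, Washer = 12*1 = 12.
Iteration 4: no further components; recursion stops.
total values: 1, 4, 8, 12, 24, 8, 12, 36; the maximum is 36.

36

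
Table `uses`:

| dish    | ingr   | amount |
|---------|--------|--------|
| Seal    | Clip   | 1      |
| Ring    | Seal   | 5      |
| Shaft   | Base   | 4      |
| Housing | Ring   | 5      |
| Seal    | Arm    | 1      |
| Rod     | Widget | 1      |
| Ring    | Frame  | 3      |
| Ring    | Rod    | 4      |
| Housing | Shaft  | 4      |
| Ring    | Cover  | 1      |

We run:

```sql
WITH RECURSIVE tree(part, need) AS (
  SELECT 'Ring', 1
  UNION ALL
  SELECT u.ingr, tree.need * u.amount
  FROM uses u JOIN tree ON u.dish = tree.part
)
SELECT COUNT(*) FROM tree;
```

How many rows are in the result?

Base: (Ring, need=1).
Iteration 1: components of {Ring} -> Cover = 1*1 = 1, Frame = 1*3 = 3, Rod = 1*4 = 4, Seal = 1*5 = 5.
Iteration 2: components of {Cover,Frame,Rod,Seal} -> Arm = 5*1 = 5, Clip = 5*1 = 5, Widget = 4*1 = 4.
Iteration 3: no further components; recursion stops.
Total rows emitted: 8.

8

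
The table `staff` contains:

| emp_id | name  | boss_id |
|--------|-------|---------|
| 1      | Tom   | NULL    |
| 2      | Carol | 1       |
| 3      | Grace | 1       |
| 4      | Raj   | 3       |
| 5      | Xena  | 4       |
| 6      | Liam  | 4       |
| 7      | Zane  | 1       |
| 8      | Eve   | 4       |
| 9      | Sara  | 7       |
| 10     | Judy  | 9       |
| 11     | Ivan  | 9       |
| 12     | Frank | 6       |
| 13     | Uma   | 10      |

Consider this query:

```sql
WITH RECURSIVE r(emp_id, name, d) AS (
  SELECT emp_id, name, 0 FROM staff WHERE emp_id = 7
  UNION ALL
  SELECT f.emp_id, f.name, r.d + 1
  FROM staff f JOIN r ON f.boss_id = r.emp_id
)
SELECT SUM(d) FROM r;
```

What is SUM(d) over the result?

8

Base: emp_id=7 (Zane) at d 0.
Iteration 1: rows with boss_id in {7} -> Sara (id 9, d 1).
Iteration 2: rows with boss_id in {9} -> Judy (id 10, d 2), Ivan (id 11, d 2).
Iteration 3: rows with boss_id in {10,11} -> Uma (id 13, d 3).
Iteration 4: no rows with boss_id in {13}; recursion stops.
SUM(d) = 0 + 1 + 2 + 2 + 3 = 8.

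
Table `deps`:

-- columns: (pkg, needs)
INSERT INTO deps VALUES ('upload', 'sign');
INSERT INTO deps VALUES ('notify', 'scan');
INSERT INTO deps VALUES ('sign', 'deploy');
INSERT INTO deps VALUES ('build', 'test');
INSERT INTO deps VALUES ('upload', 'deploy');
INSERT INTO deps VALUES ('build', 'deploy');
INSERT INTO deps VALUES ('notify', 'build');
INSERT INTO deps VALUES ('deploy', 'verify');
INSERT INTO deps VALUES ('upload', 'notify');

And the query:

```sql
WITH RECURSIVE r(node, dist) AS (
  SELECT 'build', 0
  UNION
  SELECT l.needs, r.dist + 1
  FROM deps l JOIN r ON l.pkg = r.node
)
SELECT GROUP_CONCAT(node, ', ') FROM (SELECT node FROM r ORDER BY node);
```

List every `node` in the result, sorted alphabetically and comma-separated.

build, deploy, test, verify

Base: (build, dist=0).
Iteration 1: edges from {build} -> (deploy, dist=1), (test, dist=1).
Iteration 2: edges from {deploy,test} -> (verify, dist=2).
Iteration 3: no outgoing edges from {verify}; recursion stops.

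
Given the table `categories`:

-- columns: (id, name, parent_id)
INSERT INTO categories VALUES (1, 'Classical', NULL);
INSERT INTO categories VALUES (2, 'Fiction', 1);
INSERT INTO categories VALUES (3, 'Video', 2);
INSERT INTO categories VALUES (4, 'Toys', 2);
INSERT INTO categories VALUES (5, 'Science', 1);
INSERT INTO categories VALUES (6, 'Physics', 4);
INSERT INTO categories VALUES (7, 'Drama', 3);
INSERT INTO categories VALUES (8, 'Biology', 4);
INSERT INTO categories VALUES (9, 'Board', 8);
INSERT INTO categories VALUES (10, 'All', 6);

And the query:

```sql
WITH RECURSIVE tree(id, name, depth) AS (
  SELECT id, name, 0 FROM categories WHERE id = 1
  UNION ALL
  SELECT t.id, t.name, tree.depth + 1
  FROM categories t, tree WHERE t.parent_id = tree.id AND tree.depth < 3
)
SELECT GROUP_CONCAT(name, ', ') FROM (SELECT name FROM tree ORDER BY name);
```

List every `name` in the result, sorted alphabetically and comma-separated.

Base: id=1 (Classical) at depth 0.
Iteration 1: rows with parent_id in {1} -> Fiction (id 2, depth 1), Science (id 5, depth 1).
Iteration 2: rows with parent_id in {2,5} -> Video (id 3, depth 2), Toys (id 4, depth 2).
Iteration 3: rows with parent_id in {3,4} -> Physics (id 6, depth 3), Drama (id 7, depth 3), Biology (id 8, depth 3).
Iteration 4: depth < 3 fails for all current rows; recursion stops.

Biology, Classical, Drama, Fiction, Physics, Science, Toys, Video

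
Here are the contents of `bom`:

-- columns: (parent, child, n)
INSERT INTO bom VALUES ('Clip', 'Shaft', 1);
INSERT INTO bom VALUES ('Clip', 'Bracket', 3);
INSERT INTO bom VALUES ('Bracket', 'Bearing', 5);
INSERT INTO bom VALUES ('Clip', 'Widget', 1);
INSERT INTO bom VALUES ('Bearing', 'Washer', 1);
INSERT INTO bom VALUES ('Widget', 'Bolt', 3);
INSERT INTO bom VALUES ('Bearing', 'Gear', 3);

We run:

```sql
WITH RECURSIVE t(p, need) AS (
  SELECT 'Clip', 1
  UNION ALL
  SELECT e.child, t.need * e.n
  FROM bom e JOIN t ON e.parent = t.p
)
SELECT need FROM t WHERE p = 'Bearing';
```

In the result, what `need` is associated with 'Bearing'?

15

Base: (Clip, need=1).
Iteration 1: components of {Clip} -> Bracket = 1*3 = 3, Shaft = 1*1 = 1, Widget = 1*1 = 1.
Iteration 2: components of {Bracket,Shaft,Widget} -> Bearing = 3*5 = 15, Bolt = 1*3 = 3.
Iteration 3: components of {Bearing,Bolt} -> Gear = 15*3 = 45, Washer = 15*1 = 15.
Iteration 4: no further components; recursion stops.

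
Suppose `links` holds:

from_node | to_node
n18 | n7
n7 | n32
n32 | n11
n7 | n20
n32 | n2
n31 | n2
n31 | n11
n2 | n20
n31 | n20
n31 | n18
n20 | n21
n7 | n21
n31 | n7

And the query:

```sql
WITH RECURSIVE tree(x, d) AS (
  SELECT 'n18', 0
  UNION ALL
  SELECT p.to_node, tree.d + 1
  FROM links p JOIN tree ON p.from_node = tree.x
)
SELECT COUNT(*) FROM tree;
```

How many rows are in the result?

Base: (n18, d=0).
Iteration 1: edges from {n18} -> (n7, d=1).
Iteration 2: edges from {n7} -> (n20, d=2), (n21, d=2), (n32, d=2).
Iteration 3: edges from {n20,n21,n32} -> (n11, d=3), (n2, d=3), (n21, d=3).
Iteration 4: edges from {n11,n2,n21} -> (n20, d=4).
Iteration 5: edges from {n20} -> (n21, d=5).
Iteration 6: no outgoing edges from {n21}; recursion stops.
Total rows emitted: 10.

10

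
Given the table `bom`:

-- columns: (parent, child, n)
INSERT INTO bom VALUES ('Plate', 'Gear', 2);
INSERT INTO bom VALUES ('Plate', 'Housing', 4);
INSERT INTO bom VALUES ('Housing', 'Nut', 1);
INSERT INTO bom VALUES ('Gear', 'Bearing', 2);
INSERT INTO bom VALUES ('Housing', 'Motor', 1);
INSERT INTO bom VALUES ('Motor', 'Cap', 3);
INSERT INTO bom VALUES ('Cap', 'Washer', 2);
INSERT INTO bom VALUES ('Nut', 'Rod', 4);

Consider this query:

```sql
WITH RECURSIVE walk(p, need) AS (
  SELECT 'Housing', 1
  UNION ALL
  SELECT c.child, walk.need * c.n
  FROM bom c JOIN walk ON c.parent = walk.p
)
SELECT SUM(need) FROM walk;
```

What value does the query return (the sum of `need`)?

16

Base: (Housing, need=1).
Iteration 1: components of {Housing} -> Motor = 1*1 = 1, Nut = 1*1 = 1.
Iteration 2: components of {Motor,Nut} -> Cap = 1*3 = 3, Rod = 1*4 = 4.
Iteration 3: components of {Cap,Rod} -> Washer = 3*2 = 6.
Iteration 4: no further components; recursion stops.
SUM(need) = 1 + 1 + 1 + 4 + 3 + 6 = 16.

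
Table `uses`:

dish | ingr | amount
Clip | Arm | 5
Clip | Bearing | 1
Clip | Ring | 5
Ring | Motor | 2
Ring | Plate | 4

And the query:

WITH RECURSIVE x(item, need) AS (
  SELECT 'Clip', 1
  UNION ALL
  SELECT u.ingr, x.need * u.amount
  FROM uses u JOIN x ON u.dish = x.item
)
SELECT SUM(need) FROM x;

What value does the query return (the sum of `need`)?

42

Base: (Clip, need=1).
Iteration 1: components of {Clip} -> Arm = 1*5 = 5, Bearing = 1*1 = 1, Ring = 1*5 = 5.
Iteration 2: components of {Arm,Bearing,Ring} -> Motor = 5*2 = 10, Plate = 5*4 = 20.
Iteration 3: no further components; recursion stops.
SUM(need) = 1 + 5 + 1 + 5 + 10 + 20 = 42.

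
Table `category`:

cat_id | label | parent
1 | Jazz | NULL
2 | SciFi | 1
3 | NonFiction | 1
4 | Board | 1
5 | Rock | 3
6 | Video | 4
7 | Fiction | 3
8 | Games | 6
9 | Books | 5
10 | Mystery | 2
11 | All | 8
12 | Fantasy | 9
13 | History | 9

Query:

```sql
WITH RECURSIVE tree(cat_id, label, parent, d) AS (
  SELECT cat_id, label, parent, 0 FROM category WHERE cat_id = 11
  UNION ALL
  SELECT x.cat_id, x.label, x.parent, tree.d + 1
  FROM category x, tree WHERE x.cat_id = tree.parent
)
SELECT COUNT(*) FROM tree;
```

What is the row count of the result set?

Base: cat_id=11 (All), parent=8, d 0.
Iteration 1: join on cat_id=8 -> Games (id 8, parent=6, d 1).
Iteration 2: join on cat_id=6 -> Video (id 6, parent=4, d 2).
Iteration 3: join on cat_id=4 -> Board (id 4, parent=1, d 3).
Iteration 4: join on cat_id=1 -> Jazz (id 1, parent=NULL, d 4).
Iteration 5: parent is NULL; no match; recursion stops.
Total rows emitted: 5.

5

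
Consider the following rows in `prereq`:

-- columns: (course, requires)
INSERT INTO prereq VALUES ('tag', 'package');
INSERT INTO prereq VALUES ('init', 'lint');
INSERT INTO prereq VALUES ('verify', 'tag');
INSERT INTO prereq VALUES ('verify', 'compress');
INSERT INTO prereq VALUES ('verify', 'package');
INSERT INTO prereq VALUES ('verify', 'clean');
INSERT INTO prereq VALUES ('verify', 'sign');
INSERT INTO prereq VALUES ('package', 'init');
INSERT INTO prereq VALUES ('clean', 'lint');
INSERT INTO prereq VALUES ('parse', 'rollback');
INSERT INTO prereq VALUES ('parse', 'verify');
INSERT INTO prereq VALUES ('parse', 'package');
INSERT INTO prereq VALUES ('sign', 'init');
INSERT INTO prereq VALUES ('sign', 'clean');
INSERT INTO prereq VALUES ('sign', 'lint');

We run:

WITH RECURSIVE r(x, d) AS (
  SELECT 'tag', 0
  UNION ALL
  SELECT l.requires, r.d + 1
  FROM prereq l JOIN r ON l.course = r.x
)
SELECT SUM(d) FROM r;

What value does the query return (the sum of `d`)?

Base: (tag, d=0).
Iteration 1: edges from {tag} -> (package, d=1).
Iteration 2: edges from {package} -> (init, d=2).
Iteration 3: edges from {init} -> (lint, d=3).
Iteration 4: no outgoing edges from {lint}; recursion stops.
SUM(d) = 0 + 1 + 2 + 3 = 6.

6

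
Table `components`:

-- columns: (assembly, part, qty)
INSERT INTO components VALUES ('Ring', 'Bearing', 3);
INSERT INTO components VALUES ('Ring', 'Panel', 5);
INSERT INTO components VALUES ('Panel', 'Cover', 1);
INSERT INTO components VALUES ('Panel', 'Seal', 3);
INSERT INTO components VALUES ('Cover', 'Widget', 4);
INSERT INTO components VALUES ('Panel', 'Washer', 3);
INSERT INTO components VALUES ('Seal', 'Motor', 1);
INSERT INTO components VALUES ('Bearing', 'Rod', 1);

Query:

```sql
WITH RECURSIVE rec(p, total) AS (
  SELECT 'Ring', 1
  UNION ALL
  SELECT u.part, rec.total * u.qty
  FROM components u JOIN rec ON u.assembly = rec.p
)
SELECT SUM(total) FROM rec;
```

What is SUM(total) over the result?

82

Base: (Ring, total=1).
Iteration 1: components of {Ring} -> Bearing = 1*3 = 3, Panel = 1*5 = 5.
Iteration 2: components of {Bearing,Panel} -> Cover = 5*1 = 5, Rod = 3*1 = 3, Seal = 5*3 = 15, Washer = 5*3 = 15.
Iteration 3: components of {Cover,Rod,Seal,Washer} -> Motor = 15*1 = 15, Widget = 5*4 = 20.
Iteration 4: no further components; recursion stops.
SUM(total) = 1 + 3 + 5 + 3 + 5 + 15 + 15 + 20 + 15 = 82.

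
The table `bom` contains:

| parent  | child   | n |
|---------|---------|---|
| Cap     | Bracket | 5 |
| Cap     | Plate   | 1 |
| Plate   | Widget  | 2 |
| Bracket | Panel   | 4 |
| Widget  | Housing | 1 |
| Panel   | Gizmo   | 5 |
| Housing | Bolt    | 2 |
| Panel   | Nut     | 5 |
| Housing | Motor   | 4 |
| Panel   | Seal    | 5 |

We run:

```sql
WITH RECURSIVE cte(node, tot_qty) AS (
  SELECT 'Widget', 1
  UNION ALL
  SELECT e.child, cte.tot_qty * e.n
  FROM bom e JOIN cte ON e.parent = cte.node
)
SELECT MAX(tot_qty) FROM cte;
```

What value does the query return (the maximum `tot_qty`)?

4

Base: (Widget, tot_qty=1).
Iteration 1: components of {Widget} -> Housing = 1*1 = 1.
Iteration 2: components of {Housing} -> Bolt = 1*2 = 2, Motor = 1*4 = 4.
Iteration 3: no further components; recursion stops.
tot_qty values: 1, 1, 2, 4; the maximum is 4.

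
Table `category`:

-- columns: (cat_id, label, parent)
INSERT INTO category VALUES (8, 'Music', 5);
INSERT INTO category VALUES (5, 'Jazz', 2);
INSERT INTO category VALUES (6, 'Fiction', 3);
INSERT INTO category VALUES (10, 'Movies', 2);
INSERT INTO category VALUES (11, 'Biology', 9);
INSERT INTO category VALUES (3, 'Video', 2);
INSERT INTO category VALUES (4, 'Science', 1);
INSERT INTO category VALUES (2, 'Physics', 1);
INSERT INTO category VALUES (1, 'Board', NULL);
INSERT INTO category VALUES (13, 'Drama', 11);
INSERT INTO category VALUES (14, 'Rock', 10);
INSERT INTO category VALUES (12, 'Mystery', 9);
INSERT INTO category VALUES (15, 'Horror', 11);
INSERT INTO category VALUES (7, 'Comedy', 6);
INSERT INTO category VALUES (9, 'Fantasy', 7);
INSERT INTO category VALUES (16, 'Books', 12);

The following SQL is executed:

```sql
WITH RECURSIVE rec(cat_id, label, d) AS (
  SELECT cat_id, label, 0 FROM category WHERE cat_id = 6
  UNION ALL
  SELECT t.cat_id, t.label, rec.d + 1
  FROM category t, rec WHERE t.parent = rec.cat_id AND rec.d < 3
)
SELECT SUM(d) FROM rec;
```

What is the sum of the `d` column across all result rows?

Base: cat_id=6 (Fiction) at d 0.
Iteration 1: rows with parent in {6} -> Comedy (id 7, d 1).
Iteration 2: rows with parent in {7} -> Fantasy (id 9, d 2).
Iteration 3: rows with parent in {9} -> Biology (id 11, d 3), Mystery (id 12, d 3).
Iteration 4: d < 3 fails for all current rows; recursion stops.
SUM(d) = 0 + 1 + 2 + 3 + 3 = 9.

9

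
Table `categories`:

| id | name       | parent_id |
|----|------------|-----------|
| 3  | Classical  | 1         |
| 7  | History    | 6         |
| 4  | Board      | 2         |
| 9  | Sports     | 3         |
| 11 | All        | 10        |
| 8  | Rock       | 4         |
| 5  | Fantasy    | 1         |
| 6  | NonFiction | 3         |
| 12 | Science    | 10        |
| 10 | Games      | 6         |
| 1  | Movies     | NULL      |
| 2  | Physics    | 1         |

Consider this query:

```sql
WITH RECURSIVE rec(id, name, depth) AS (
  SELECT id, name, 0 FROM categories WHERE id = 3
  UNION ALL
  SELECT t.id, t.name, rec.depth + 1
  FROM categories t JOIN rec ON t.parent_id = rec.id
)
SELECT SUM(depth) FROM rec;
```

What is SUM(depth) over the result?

12

Base: id=3 (Classical) at depth 0.
Iteration 1: rows with parent_id in {3} -> NonFiction (id 6, depth 1), Sports (id 9, depth 1).
Iteration 2: rows with parent_id in {6,9} -> History (id 7, depth 2), Games (id 10, depth 2).
Iteration 3: rows with parent_id in {7,10} -> All (id 11, depth 3), Science (id 12, depth 3).
Iteration 4: no rows with parent_id in {11,12}; recursion stops.
SUM(depth) = 0 + 1 + 1 + 2 + 2 + 3 + 3 = 12.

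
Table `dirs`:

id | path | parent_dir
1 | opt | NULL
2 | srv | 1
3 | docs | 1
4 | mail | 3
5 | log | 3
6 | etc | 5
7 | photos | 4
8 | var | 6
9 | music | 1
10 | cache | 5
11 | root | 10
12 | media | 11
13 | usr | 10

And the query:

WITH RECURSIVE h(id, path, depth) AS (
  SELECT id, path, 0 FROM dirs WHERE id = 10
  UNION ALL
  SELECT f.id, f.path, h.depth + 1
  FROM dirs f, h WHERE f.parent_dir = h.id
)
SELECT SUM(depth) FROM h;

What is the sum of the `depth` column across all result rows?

Base: id=10 (cache) at depth 0.
Iteration 1: rows with parent_dir in {10} -> root (id 11, depth 1), usr (id 13, depth 1).
Iteration 2: rows with parent_dir in {11,13} -> media (id 12, depth 2).
Iteration 3: no rows with parent_dir in {12}; recursion stops.
SUM(depth) = 0 + 1 + 1 + 2 = 4.

4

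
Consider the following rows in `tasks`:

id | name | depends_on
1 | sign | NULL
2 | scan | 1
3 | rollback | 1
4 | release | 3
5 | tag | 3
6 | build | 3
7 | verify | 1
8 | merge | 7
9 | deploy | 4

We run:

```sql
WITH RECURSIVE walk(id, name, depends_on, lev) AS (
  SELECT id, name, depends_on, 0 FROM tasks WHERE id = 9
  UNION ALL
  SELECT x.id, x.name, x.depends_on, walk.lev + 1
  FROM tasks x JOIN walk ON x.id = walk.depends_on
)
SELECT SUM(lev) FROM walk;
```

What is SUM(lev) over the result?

6

Base: id=9 (deploy), depends_on=4, lev 0.
Iteration 1: join on id=4 -> release (id 4, depends_on=3, lev 1).
Iteration 2: join on id=3 -> rollback (id 3, depends_on=1, lev 2).
Iteration 3: join on id=1 -> sign (id 1, depends_on=NULL, lev 3).
Iteration 4: depends_on is NULL; no match; recursion stops.
SUM(lev) = 0 + 1 + 2 + 3 = 6.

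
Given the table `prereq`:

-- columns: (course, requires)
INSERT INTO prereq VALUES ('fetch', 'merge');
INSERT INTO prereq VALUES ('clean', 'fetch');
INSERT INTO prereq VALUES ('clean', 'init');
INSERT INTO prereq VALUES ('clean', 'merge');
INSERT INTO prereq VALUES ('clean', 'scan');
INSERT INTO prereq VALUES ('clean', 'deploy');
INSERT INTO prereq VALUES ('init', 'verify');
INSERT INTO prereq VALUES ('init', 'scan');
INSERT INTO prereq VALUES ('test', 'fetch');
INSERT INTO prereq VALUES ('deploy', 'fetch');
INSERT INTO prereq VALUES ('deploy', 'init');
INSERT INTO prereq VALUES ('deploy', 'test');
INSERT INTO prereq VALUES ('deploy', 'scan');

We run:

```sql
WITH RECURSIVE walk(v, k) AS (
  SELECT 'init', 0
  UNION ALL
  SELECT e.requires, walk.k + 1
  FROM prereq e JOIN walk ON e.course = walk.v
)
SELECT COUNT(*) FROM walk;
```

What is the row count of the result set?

Base: (init, k=0).
Iteration 1: edges from {init} -> (scan, k=1), (verify, k=1).
Iteration 2: no outgoing edges from {scan,verify}; recursion stops.
Total rows emitted: 3.

3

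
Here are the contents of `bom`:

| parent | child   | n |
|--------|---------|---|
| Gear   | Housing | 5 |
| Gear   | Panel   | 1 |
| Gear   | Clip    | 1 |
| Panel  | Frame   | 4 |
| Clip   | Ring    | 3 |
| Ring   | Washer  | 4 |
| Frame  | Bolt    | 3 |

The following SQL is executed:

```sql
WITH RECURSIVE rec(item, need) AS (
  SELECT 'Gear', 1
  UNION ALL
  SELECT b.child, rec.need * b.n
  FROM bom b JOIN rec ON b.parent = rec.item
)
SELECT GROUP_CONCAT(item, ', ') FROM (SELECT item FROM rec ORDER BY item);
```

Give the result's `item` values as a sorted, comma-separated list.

Base: (Gear, need=1).
Iteration 1: components of {Gear} -> Clip = 1*1 = 1, Housing = 1*5 = 5, Panel = 1*1 = 1.
Iteration 2: components of {Clip,Housing,Panel} -> Frame = 1*4 = 4, Ring = 1*3 = 3.
Iteration 3: components of {Frame,Ring} -> Bolt = 4*3 = 12, Washer = 3*4 = 12.
Iteration 4: no further components; recursion stops.

Bolt, Clip, Frame, Gear, Housing, Panel, Ring, Washer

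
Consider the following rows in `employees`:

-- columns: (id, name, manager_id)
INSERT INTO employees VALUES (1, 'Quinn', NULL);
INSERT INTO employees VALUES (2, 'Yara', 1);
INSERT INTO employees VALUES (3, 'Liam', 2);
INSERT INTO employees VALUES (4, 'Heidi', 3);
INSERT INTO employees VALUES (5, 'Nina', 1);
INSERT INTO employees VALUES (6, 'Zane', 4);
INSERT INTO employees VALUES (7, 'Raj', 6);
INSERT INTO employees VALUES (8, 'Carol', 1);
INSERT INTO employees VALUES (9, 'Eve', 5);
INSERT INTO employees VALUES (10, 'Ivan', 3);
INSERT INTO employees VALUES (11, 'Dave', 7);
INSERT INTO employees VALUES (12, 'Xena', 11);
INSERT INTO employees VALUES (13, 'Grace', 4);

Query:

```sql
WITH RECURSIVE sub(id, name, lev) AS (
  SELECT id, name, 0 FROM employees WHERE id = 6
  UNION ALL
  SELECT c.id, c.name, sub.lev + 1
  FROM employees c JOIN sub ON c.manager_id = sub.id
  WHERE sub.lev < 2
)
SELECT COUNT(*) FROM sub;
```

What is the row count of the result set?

3

Base: id=6 (Zane) at lev 0.
Iteration 1: rows with manager_id in {6} -> Raj (id 7, lev 1).
Iteration 2: rows with manager_id in {7} -> Dave (id 11, lev 2).
Iteration 3: lev < 2 fails for all current rows; recursion stops.
Total rows emitted: 3.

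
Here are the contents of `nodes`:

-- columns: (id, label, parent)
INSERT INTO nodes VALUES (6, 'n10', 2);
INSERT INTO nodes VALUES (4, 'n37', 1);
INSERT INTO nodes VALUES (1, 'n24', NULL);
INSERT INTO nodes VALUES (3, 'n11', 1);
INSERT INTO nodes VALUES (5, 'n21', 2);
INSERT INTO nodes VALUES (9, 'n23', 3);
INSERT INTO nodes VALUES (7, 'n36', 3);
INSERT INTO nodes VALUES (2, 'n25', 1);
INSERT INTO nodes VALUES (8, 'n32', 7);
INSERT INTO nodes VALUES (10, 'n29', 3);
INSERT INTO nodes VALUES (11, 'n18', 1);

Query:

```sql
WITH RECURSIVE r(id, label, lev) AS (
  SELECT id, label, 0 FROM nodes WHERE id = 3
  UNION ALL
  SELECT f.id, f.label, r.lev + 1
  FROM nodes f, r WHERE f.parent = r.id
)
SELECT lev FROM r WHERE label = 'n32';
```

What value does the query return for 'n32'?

Base: id=3 (n11) at lev 0.
Iteration 1: rows with parent in {3} -> n36 (id 7, lev 1), n23 (id 9, lev 1), n29 (id 10, lev 1).
Iteration 2: rows with parent in {7,9,10} -> n32 (id 8, lev 2).
Iteration 3: no rows with parent in {8}; recursion stops.

2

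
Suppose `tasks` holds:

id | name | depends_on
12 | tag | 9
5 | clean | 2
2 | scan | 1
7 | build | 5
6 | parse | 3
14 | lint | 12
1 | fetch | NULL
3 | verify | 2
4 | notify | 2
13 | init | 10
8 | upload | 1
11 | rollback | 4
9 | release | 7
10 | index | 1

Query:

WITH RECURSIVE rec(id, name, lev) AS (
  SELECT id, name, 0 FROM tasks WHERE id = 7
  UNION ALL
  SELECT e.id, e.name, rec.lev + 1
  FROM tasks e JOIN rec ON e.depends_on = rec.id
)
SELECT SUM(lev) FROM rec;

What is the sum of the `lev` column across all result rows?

Base: id=7 (build) at lev 0.
Iteration 1: rows with depends_on in {7} -> release (id 9, lev 1).
Iteration 2: rows with depends_on in {9} -> tag (id 12, lev 2).
Iteration 3: rows with depends_on in {12} -> lint (id 14, lev 3).
Iteration 4: no rows with depends_on in {14}; recursion stops.
SUM(lev) = 0 + 1 + 2 + 3 = 6.

6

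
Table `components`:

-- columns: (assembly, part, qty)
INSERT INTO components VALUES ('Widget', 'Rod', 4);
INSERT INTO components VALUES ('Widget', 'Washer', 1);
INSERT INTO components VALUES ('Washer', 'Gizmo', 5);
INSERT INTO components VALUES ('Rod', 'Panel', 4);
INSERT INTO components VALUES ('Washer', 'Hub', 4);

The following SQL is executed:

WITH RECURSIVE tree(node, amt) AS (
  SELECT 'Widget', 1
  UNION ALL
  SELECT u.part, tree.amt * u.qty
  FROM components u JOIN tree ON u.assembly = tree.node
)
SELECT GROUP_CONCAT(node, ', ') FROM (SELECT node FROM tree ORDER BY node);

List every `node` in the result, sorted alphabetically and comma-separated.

Gizmo, Hub, Panel, Rod, Washer, Widget

Base: (Widget, amt=1).
Iteration 1: components of {Widget} -> Rod = 1*4 = 4, Washer = 1*1 = 1.
Iteration 2: components of {Rod,Washer} -> Gizmo = 1*5 = 5, Hub = 1*4 = 4, Panel = 4*4 = 16.
Iteration 3: no further components; recursion stops.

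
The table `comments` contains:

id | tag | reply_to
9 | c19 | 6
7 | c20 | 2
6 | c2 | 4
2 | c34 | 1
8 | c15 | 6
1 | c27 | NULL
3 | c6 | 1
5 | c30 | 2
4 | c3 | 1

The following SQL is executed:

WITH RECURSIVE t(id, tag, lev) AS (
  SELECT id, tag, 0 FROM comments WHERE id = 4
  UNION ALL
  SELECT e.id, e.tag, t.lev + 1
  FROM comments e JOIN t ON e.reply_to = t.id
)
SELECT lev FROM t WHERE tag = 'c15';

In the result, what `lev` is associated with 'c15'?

Base: id=4 (c3) at lev 0.
Iteration 1: rows with reply_to in {4} -> c2 (id 6, lev 1).
Iteration 2: rows with reply_to in {6} -> c15 (id 8, lev 2), c19 (id 9, lev 2).
Iteration 3: no rows with reply_to in {8,9}; recursion stops.

2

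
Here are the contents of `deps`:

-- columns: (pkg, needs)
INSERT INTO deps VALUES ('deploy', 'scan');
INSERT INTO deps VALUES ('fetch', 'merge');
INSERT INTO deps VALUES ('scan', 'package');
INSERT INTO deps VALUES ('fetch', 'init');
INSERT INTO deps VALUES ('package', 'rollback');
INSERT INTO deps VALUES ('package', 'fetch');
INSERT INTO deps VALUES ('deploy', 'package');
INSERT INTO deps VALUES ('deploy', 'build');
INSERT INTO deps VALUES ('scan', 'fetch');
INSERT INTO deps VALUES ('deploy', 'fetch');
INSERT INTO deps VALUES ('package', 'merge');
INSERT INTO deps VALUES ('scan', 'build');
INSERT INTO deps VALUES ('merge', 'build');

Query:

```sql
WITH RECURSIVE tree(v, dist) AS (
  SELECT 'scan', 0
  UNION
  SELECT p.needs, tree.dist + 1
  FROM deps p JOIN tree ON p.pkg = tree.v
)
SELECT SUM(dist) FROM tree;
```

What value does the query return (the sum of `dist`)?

24

Base: (scan, dist=0).
Iteration 1: edges from {scan} -> (build, dist=1), (fetch, dist=1), (package, dist=1).
Iteration 2: edges from {build,fetch,package} -> (fetch, dist=2), (init, dist=2), (merge, dist=2), (rollback, dist=2). [UNION drops 1 duplicate row(s)]
Iteration 3: edges from {fetch,init,merge,rollback} -> (build, dist=3), (init, dist=3), (merge, dist=3).
Iteration 4: edges from {build,init,merge} -> (build, dist=4).
Iteration 5: no outgoing edges from {build}; recursion stops.
SUM(dist) = 0 + 1 + 1 + 1 + 2 + 2 + 2 + 2 + 3 + 3 + 3 + 4 = 24.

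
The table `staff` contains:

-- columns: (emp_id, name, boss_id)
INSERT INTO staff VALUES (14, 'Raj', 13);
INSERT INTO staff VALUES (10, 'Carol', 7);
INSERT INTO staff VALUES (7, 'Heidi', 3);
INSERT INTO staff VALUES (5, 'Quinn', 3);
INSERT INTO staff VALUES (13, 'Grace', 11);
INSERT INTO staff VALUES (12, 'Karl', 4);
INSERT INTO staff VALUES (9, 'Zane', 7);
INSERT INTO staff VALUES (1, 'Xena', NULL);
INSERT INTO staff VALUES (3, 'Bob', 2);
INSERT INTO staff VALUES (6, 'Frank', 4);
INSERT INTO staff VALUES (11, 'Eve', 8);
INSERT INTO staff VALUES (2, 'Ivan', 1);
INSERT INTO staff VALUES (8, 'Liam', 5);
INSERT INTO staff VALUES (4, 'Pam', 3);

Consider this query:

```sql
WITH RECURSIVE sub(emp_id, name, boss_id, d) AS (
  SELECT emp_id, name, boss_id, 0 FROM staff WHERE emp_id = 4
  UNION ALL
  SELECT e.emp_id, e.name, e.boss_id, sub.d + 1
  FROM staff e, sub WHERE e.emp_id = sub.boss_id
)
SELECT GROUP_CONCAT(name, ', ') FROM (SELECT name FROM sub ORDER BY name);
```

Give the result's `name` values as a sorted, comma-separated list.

Bob, Ivan, Pam, Xena

Base: emp_id=4 (Pam), boss_id=3, d 0.
Iteration 1: join on emp_id=3 -> Bob (id 3, boss_id=2, d 1).
Iteration 2: join on emp_id=2 -> Ivan (id 2, boss_id=1, d 2).
Iteration 3: join on emp_id=1 -> Xena (id 1, boss_id=NULL, d 3).
Iteration 4: boss_id is NULL; no match; recursion stops.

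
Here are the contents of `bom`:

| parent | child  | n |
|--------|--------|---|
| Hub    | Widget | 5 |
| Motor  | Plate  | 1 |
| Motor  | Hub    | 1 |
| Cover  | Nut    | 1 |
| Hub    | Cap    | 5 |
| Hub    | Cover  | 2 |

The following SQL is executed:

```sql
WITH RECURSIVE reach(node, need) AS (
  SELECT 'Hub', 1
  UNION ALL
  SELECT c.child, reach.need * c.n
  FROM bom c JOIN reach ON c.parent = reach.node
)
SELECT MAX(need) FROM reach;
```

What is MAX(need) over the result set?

5

Base: (Hub, need=1).
Iteration 1: components of {Hub} -> Cap = 1*5 = 5, Cover = 1*2 = 2, Widget = 1*5 = 5.
Iteration 2: components of {Cap,Cover,Widget} -> Nut = 2*1 = 2.
Iteration 3: no further components; recursion stops.
need values: 1, 2, 5, 5, 2; the maximum is 5.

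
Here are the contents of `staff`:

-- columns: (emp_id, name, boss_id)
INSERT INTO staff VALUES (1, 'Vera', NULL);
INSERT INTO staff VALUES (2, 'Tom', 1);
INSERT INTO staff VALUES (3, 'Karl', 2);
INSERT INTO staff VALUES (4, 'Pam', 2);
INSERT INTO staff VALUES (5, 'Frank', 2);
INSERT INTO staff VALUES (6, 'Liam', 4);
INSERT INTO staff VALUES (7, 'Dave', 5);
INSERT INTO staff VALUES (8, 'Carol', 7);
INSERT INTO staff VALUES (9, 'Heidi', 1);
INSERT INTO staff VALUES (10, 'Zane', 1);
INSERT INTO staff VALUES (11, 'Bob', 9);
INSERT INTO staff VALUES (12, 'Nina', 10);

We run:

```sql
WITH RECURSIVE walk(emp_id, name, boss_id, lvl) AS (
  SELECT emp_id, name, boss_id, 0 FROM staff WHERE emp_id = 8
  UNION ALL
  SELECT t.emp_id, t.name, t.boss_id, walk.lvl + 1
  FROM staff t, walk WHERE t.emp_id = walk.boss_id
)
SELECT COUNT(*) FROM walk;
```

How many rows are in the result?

5

Base: emp_id=8 (Carol), boss_id=7, lvl 0.
Iteration 1: join on emp_id=7 -> Dave (id 7, boss_id=5, lvl 1).
Iteration 2: join on emp_id=5 -> Frank (id 5, boss_id=2, lvl 2).
Iteration 3: join on emp_id=2 -> Tom (id 2, boss_id=1, lvl 3).
Iteration 4: join on emp_id=1 -> Vera (id 1, boss_id=NULL, lvl 4).
Iteration 5: boss_id is NULL; no match; recursion stops.
Total rows emitted: 5.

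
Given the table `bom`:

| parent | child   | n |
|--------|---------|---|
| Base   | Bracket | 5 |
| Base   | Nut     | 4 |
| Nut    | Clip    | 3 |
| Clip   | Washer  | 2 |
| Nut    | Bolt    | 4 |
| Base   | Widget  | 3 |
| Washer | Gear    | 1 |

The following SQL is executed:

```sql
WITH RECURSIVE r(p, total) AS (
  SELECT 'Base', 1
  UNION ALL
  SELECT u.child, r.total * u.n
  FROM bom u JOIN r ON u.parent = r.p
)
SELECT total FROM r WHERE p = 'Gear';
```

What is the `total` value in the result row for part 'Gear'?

24

Base: (Base, total=1).
Iteration 1: components of {Base} -> Bracket = 1*5 = 5, Nut = 1*4 = 4, Widget = 1*3 = 3.
Iteration 2: components of {Bracket,Nut,Widget} -> Bolt = 4*4 = 16, Clip = 4*3 = 12.
Iteration 3: components of {Bolt,Clip} -> Washer = 12*2 = 24.
Iteration 4: components of {Washer} -> Gear = 24*1 = 24.
Iteration 5: no further components; recursion stops.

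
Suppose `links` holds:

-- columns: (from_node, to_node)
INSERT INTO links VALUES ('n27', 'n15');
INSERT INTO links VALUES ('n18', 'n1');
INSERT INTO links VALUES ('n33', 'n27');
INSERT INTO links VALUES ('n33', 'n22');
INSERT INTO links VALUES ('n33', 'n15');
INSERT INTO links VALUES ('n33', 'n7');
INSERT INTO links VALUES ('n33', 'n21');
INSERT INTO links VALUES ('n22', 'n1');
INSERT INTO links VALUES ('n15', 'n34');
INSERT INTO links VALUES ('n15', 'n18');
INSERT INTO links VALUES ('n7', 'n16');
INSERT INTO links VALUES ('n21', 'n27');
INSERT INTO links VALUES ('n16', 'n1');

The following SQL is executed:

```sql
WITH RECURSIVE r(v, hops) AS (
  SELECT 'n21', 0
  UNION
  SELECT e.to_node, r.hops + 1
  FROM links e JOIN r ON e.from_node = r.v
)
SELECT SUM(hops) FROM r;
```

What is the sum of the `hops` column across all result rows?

Base: (n21, hops=0).
Iteration 1: edges from {n21} -> (n27, hops=1).
Iteration 2: edges from {n27} -> (n15, hops=2).
Iteration 3: edges from {n15} -> (n18, hops=3), (n34, hops=3).
Iteration 4: edges from {n18,n34} -> (n1, hops=4).
Iteration 5: no outgoing edges from {n1}; recursion stops.
SUM(hops) = 0 + 1 + 2 + 3 + 3 + 4 = 13.

13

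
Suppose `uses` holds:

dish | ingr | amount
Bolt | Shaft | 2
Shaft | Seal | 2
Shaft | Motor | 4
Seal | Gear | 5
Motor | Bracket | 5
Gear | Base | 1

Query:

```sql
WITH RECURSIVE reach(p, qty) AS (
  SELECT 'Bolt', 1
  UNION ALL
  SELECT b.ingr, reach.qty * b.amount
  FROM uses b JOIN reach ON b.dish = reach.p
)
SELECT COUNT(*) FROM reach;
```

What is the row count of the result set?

Base: (Bolt, qty=1).
Iteration 1: components of {Bolt} -> Shaft = 1*2 = 2.
Iteration 2: components of {Shaft} -> Motor = 2*4 = 8, Seal = 2*2 = 4.
Iteration 3: components of {Motor,Seal} -> Bracket = 8*5 = 40, Gear = 4*5 = 20.
Iteration 4: components of {Bracket,Gear} -> Base = 20*1 = 20.
Iteration 5: no further components; recursion stops.
Total rows emitted: 7.

7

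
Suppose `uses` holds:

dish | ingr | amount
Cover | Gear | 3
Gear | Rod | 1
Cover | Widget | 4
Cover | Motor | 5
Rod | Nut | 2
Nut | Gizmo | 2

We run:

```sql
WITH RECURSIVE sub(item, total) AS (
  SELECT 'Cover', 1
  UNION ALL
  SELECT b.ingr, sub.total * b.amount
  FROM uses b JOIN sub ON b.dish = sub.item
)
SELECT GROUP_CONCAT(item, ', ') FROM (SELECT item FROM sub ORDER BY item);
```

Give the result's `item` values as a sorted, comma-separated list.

Base: (Cover, total=1).
Iteration 1: components of {Cover} -> Gear = 1*3 = 3, Motor = 1*5 = 5, Widget = 1*4 = 4.
Iteration 2: components of {Gear,Motor,Widget} -> Rod = 3*1 = 3.
Iteration 3: components of {Rod} -> Nut = 3*2 = 6.
Iteration 4: components of {Nut} -> Gizmo = 6*2 = 12.
Iteration 5: no further components; recursion stops.

Cover, Gear, Gizmo, Motor, Nut, Rod, Widget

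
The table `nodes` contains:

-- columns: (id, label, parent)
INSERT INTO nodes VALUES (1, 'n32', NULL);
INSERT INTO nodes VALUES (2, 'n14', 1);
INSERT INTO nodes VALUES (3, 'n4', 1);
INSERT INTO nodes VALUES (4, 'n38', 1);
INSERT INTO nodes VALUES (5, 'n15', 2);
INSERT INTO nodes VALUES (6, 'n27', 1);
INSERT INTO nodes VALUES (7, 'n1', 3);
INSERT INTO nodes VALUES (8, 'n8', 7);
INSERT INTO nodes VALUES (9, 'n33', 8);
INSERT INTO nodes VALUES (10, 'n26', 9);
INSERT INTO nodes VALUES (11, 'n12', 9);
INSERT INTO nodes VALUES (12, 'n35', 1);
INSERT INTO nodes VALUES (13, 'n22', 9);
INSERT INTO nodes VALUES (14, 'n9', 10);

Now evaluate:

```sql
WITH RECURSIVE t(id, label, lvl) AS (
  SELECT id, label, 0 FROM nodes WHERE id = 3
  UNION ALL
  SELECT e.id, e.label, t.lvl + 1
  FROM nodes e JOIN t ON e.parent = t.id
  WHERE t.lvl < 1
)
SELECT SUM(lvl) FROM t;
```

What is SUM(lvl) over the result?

1

Base: id=3 (n4) at lvl 0.
Iteration 1: rows with parent in {3} -> n1 (id 7, lvl 1).
Iteration 2: lvl < 1 fails for all current rows; recursion stops.
SUM(lvl) = 0 + 1 = 1.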